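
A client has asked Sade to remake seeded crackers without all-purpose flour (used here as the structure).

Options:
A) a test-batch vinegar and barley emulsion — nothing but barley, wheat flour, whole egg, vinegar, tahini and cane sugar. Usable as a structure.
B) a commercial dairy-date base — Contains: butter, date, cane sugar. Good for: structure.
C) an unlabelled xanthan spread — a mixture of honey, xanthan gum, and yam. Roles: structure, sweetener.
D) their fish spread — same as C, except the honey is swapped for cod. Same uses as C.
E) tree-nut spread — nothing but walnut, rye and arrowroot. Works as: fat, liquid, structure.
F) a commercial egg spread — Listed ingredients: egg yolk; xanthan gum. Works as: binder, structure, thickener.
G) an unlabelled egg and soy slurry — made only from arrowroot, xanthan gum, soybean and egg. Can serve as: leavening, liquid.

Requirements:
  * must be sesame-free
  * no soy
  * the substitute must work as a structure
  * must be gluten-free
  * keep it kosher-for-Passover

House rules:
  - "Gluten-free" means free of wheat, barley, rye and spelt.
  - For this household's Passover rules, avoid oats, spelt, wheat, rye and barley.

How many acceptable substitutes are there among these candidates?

4

A: has barley, so not gluten-free; has barley, so not kosher-for-Passover (and 1 more) — no
B: all constraints satisfied — valid
C: only honey, yam and xanthan gum; none excluded — keep
D: every rule checks out — OK
E: has rye, so not gluten-free; has rye, so not kosher-for-Passover — no
F: every rule checks out — keep
G: not usable as a structure; has soybean, so not soy-free — reject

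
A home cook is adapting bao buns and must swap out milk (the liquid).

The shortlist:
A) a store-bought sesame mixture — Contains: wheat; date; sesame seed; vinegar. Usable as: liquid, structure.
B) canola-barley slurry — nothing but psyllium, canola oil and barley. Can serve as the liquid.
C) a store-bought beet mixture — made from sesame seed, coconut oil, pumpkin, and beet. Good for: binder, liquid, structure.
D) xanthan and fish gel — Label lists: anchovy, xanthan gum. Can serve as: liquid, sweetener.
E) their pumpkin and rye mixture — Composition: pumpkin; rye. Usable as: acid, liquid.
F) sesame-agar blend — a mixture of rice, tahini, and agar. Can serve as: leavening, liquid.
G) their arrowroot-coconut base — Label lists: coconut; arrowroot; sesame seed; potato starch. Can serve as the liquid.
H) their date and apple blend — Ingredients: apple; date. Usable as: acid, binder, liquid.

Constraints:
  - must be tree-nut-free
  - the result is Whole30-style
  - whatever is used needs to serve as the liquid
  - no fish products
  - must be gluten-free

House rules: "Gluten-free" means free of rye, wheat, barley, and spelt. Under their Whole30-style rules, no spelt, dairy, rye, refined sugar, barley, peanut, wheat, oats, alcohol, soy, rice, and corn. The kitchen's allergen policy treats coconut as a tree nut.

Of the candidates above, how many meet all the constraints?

A: has wheat, so not gluten-free; has wheat, so not Whole30-style — no
B: has barley, so not gluten-free; has barley, so not Whole30-style — out
C: has coconut oil, so not tree-nut-free — no
D: has anchovy, so not fish-free — reject
E: has rye, so not gluten-free; has rye, so not Whole30-style — reject
F: has rice, so not Whole30-style — out
G: has coconut, so not tree-nut-free — out
H: works as a liquid, no fish, gluten-free — OK

1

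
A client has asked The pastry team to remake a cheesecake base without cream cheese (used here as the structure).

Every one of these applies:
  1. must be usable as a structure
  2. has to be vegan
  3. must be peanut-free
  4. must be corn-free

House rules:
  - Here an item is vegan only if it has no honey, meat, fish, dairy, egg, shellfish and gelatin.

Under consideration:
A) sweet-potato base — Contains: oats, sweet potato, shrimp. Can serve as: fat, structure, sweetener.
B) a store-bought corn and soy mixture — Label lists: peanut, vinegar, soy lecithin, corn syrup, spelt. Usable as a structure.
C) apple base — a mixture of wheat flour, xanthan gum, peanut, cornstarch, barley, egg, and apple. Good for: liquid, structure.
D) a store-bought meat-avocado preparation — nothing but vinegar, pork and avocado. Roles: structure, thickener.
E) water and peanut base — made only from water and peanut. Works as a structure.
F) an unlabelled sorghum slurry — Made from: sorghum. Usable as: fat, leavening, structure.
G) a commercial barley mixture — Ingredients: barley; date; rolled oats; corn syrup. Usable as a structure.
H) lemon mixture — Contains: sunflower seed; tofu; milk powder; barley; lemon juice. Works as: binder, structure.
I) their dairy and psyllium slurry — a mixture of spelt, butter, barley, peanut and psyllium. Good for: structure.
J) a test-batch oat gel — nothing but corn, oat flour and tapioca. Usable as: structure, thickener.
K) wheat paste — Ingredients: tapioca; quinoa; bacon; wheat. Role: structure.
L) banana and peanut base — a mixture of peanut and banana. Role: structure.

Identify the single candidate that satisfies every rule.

A: has shrimp, so not vegan — no
B: has peanut, so not peanut-free; has corn syrup, so not corn-free — out
C: has egg, so not vegan; has peanut, so not peanut-free (and 1 more) — reject
D: has pork, so not vegan — reject
E: has peanut, so not peanut-free — reject
F: only sorghum; none excluded — valid
G: has corn syrup, so not corn-free — reject
H: has milk powder, so not vegan — reject
I: has butter, so not vegan; has peanut, so not peanut-free — reject
J: has corn, so not corn-free — no
K: has bacon, so not vegan — out
L: has peanut, so not peanut-free — reject

F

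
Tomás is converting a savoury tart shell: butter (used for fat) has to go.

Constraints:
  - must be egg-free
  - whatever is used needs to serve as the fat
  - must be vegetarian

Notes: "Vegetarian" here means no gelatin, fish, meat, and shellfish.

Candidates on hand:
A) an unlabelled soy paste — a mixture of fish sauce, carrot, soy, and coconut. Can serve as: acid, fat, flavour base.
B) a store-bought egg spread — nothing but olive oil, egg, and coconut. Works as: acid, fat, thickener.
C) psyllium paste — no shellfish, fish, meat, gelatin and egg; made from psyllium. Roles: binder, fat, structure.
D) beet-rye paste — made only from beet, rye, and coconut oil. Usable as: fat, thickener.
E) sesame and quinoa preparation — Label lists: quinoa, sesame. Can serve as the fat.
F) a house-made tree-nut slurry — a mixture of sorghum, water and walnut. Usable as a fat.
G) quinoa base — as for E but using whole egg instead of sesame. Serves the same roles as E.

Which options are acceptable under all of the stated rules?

A: has fish sauce, so not vegetarian — reject
B: has egg, so not egg-free — reject
C: works as a fat, vegetarian, no egg — valid
D: nothing on the exclusion list — keep
E: every rule checks out — valid
F: works as a fat, no egg, vegetarian — valid
G: has whole egg, so not egg-free — out

C, D, E, F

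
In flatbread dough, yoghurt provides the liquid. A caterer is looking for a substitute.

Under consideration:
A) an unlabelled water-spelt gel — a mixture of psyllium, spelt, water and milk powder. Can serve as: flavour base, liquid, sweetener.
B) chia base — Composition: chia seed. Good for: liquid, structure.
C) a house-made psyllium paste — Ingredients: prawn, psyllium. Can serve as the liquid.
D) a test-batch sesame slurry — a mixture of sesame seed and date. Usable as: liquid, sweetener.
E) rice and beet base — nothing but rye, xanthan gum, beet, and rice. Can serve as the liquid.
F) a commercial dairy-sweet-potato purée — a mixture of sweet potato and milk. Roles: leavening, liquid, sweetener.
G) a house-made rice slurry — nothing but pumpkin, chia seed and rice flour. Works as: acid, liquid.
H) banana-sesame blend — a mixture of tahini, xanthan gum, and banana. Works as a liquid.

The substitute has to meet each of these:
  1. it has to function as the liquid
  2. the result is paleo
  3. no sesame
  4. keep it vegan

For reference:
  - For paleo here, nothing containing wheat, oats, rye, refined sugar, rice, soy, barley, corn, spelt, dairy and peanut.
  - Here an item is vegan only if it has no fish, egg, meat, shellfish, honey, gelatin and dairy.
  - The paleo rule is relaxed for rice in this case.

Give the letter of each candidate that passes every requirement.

A: has milk powder, so not paleo; has milk powder, so not vegan — out
B: nothing on the exclusion list — keep
C: has prawn, so not vegan — no
D: has sesame seed, so not sesame-free — reject
E: has rye, so not paleo — no
F: has milk, so not paleo; has milk, so not vegan — no
G: rice is permitted under the paleo carve-out; nothing else excluded — keep
H: has tahini, so not sesame-free — reject

B, G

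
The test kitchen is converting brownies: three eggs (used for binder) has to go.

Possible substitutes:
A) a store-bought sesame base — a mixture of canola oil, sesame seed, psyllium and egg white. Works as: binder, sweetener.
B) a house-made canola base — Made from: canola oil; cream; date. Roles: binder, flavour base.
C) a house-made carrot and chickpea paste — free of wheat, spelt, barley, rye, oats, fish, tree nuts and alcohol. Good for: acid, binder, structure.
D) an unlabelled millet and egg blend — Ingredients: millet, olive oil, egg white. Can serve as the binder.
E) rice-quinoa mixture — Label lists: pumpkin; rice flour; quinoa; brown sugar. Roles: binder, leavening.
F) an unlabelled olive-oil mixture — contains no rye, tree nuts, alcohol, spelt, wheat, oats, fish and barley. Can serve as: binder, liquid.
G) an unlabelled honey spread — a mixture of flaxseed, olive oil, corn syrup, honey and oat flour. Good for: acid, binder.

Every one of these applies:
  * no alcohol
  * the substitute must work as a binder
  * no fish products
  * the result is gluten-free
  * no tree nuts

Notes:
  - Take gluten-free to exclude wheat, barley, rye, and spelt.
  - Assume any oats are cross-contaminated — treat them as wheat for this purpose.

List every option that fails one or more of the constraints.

G

A: every rule checks out — OK
B: all constraints satisfied — valid
C: works as a binder, no tree nuts, no fish — keep
D: no tree nuts, no fish — keep
E: works as a binder, no tree nuts, gluten-free — OK
F: every rule checks out — valid
G: has oat flour, so not gluten-free — no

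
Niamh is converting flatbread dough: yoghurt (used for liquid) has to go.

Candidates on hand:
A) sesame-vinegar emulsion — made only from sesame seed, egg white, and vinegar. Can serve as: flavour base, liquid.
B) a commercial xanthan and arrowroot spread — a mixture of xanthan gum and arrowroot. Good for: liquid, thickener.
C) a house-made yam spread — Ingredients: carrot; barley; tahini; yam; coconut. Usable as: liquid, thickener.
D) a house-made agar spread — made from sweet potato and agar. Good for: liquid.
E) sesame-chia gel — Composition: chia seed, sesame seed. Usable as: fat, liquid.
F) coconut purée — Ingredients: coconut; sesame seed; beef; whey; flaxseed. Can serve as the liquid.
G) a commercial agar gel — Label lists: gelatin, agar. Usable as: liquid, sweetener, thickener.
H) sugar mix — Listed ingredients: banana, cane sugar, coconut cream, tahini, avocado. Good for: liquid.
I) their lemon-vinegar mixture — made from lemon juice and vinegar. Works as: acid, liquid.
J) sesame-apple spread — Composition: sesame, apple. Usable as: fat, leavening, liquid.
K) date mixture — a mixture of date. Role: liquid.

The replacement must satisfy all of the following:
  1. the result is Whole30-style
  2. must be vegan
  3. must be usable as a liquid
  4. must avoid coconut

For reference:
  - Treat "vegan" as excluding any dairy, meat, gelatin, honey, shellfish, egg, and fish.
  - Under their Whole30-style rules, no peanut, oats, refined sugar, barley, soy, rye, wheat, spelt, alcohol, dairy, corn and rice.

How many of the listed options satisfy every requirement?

A: has egg white, so not vegan — reject
B: nothing on the exclusion list — keep
C: has barley, so not Whole30-style; has coconut, so not coconut-free — out
D: nothing on the exclusion list — keep
E: works as a liquid, Whole30-style, vegan — keep
F: has whey, so not vegan; has whey, so not Whole30-style (and 1 more) — out
G: has gelatin, so not vegan — reject
H: has cane sugar, so not Whole30-style; has coconut cream, so not coconut-free — out
I: only vinegar and lemon juice; none excluded — OK
J: all constraints satisfied — OK
K: only date; none excluded — valid

6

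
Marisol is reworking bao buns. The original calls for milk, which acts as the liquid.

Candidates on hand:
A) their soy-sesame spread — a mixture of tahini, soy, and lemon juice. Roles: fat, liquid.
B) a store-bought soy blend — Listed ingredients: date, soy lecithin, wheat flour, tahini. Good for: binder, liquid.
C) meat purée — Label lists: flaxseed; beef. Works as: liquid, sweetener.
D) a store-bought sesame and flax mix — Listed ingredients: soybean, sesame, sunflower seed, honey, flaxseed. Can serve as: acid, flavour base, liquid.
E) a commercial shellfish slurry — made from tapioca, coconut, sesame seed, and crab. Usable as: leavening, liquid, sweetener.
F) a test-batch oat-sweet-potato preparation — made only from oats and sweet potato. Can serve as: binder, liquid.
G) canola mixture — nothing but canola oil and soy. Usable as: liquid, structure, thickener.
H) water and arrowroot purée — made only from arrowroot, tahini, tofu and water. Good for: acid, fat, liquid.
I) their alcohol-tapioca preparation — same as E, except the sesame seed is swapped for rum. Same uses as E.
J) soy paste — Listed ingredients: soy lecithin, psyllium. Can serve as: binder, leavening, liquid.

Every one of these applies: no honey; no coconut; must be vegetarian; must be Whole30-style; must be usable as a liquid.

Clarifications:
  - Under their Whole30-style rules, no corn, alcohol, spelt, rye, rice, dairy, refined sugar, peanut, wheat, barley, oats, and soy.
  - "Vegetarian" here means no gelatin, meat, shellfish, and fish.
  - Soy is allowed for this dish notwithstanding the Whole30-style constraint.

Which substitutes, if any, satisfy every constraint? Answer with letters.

A: soy is permitted under the Whole30-style carve-out; nothing else excluded — keep
B: has wheat flour, so not Whole30-style — out
C: has beef, so not vegetarian — out
D: has honey, so not honey-free — out
E: has crab, so not vegetarian; has coconut, so not coconut-free — no
F: has oats, so not Whole30-style — reject
G: soy is permitted under the Whole30-style carve-out; nothing else excluded — valid
H: soy is permitted under the Whole30-style carve-out; nothing else excluded — OK
I: has rum, so not Whole30-style; has crab, so not vegetarian (and 1 more) — reject
J: soy is permitted under the Whole30-style carve-out; nothing else excluded — OK

A, G, H, J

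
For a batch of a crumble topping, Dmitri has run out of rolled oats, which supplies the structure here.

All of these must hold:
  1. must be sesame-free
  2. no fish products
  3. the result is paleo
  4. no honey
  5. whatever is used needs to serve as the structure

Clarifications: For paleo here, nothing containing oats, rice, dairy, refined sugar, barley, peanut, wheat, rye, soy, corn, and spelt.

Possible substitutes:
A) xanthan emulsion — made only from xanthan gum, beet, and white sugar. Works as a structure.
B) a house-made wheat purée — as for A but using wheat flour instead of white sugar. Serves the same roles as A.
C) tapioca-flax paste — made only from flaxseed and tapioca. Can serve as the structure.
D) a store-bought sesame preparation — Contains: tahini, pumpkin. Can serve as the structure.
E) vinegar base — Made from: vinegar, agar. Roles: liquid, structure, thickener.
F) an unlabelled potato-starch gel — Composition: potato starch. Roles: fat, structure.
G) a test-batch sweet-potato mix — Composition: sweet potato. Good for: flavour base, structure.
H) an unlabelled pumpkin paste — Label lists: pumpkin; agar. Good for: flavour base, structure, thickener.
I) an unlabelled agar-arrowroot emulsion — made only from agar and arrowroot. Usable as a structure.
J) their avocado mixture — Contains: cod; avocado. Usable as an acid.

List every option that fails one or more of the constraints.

A: has white sugar, so not paleo — no
B: has wheat flour, so not paleo — reject
C: works as a structure, no sesame, no fish — OK
D: has tahini, so not sesame-free — out
E: all constraints satisfied — OK
F: no honey, no sesame — keep
G: all constraints satisfied — OK
H: every rule checks out — valid
I: only arrowroot and agar; none excluded — valid
J: not usable as a structure; has cod, so not fish-free — out

A, B, D, J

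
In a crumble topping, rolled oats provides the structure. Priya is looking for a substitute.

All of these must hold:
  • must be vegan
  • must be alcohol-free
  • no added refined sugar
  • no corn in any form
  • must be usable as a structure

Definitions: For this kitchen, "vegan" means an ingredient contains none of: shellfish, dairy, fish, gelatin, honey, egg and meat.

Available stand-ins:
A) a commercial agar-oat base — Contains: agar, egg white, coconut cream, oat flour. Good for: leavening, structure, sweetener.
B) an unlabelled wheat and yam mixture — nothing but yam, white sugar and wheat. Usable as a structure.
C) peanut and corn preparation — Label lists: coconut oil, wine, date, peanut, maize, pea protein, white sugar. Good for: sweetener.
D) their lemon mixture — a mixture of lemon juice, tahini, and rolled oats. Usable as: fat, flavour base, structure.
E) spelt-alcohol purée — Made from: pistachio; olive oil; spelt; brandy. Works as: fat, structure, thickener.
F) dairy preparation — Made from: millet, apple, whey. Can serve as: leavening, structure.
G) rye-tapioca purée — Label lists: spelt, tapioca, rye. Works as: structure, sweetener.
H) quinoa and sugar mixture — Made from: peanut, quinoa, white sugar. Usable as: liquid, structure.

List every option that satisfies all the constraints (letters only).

D, G

A: has egg white, so not vegan — no
B: has white sugar, so not no-added-sugar — out
C: not usable as a structure; has white sugar, so not no-added-sugar (and 2 more) — out
D: every rule checks out — valid
E: has brandy, so not alcohol-free — reject
F: has whey, so not vegan — reject
G: no refined sugar, no corn — keep
H: has white sugar, so not no-added-sugar — no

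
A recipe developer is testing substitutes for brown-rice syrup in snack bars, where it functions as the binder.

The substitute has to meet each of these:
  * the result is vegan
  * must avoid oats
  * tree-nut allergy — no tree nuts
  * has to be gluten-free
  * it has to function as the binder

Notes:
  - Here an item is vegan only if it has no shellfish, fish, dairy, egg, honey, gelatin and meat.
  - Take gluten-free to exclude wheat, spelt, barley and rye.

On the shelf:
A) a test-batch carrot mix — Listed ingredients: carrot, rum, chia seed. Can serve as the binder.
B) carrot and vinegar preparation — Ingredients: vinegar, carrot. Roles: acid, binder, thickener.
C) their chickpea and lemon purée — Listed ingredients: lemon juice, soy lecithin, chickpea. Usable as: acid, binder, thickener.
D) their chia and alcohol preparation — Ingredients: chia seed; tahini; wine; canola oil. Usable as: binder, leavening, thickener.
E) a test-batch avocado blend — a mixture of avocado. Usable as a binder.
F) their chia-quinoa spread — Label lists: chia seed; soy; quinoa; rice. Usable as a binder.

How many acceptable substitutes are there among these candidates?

A: only rum, chia seed, and carrot; none excluded — OK
B: gluten-free, vegan — valid
C: only soy lecithin, lemon juice and chickpea; none excluded — keep
D: all constraints satisfied — OK
E: only avocado; none excluded — valid
F: rice and soy etc. — none of it excluded — OK

6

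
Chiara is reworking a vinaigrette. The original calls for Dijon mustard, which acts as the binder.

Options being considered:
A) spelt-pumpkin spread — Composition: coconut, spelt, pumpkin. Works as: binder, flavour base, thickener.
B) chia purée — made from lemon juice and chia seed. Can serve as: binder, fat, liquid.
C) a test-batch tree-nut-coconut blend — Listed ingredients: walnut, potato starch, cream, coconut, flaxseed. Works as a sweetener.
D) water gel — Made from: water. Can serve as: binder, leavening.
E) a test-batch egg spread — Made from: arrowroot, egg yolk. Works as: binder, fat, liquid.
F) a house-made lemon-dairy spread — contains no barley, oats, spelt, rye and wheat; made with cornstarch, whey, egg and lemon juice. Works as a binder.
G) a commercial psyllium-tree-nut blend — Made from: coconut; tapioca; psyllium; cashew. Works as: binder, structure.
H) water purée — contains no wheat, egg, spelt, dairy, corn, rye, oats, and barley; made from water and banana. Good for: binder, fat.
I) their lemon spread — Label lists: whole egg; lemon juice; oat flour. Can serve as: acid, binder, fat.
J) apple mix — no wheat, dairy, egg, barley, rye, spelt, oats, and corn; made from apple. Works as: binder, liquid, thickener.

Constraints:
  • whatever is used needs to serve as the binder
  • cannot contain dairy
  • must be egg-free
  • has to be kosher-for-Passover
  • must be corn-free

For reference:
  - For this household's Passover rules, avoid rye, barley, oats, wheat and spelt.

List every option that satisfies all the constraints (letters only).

A: has spelt, so not kosher-for-Passover — no
B: no corn, no dairy — valid
C: not usable as a binder; has cream, so not dairy-free — no
D: no corn, no dairy — OK
E: has egg yolk, so not egg-free — out
F: has whey, so not dairy-free; has egg, so not egg-free (and 1 more) — no
G: nothing on the exclusion list — valid
H: works as a binder, kosher-for-Passover, no dairy — keep
I: has oat flour, so not kosher-for-Passover; has whole egg, so not egg-free — no
J: no dairy, no egg — keep

B, D, G, H, J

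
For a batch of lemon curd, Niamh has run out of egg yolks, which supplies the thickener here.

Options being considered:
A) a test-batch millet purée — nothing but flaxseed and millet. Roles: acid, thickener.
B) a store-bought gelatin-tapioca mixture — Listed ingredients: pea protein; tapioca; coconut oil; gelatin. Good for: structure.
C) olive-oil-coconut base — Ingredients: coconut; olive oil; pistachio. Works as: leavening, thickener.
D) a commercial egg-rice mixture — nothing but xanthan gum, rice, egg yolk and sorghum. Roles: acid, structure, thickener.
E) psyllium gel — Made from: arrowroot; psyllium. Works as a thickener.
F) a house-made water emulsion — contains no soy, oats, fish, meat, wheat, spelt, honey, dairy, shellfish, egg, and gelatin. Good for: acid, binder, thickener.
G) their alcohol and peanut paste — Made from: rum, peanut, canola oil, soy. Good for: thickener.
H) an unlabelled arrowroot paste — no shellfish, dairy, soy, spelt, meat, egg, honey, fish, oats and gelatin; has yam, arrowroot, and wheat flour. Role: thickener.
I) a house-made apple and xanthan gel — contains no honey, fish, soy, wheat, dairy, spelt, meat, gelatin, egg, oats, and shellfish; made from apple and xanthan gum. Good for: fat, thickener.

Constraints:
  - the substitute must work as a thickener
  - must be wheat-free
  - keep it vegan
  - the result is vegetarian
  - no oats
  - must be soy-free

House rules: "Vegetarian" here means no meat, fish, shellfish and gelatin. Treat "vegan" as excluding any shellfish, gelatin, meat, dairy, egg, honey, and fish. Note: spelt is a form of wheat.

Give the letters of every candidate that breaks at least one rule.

A: no soy, vegan — valid
B: not usable as a thickener; has gelatin, so not vegetarian (and 1 more) — reject
C: only coconut, pistachio, and olive oil; none excluded — OK
D: has egg yolk, so not vegan — no
E: only arrowroot and psyllium; none excluded — OK
F: works as a thickener, wheat-free, vegan — keep
G: has soy, so not soy-free — reject
H: has wheat flour, so not wheat-free — reject
I: no soy, vegetarian — OK

B, D, G, H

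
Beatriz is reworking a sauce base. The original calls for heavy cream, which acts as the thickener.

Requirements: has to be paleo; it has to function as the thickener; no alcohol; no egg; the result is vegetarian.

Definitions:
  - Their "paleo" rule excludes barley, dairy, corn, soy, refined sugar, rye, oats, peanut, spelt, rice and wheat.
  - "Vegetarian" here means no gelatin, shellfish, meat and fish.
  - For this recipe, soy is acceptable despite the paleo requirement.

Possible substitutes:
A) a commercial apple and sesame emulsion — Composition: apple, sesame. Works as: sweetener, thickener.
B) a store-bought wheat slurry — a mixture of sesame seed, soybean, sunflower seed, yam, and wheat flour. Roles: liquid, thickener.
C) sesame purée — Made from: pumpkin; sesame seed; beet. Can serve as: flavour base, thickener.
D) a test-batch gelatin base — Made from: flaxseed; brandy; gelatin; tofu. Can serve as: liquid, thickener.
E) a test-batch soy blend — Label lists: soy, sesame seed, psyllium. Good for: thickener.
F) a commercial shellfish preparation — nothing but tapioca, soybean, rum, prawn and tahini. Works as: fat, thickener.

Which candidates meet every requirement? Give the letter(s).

A: only sesame and apple; none excluded — keep
B: has wheat flour, so not paleo — out
C: only sesame seed, pumpkin, and beet; none excluded — keep
D: has gelatin, so not vegetarian; has brandy, so not alcohol-free — reject
E: soy is permitted under the paleo carve-out; nothing else excluded — keep
F: has prawn, so not vegetarian; has rum, so not alcohol-free — reject

A, C, E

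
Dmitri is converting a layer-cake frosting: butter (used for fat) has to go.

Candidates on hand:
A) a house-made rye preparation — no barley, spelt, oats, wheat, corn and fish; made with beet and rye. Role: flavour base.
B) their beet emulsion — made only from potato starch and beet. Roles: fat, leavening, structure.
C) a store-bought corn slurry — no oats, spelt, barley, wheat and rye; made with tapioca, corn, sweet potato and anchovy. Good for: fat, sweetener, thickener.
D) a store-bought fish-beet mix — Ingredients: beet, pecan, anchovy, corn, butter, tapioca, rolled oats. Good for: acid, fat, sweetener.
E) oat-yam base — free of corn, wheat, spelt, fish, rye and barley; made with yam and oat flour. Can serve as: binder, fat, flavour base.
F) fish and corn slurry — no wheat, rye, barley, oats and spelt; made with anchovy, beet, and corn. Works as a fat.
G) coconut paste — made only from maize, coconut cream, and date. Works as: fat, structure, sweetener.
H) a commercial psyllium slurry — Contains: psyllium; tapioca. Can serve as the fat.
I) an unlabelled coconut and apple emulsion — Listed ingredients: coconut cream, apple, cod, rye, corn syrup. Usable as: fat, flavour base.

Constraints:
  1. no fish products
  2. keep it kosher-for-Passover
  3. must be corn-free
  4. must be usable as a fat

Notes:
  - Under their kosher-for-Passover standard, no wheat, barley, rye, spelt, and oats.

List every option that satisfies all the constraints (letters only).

B, H

A: not usable as a fat; has rye, so not kosher-for-Passover — no
B: works as a fat, no fish, kosher-for-Passover — OK
C: has anchovy, so not fish-free; has corn, so not corn-free — reject
D: has rolled oats, so not kosher-for-Passover; has anchovy, so not fish-free (and 1 more) — no
E: has oat flour, so not kosher-for-Passover — out
F: has anchovy, so not fish-free; has corn, so not corn-free — out
G: has maize, so not corn-free — out
H: works as a fat, no fish, no corn — valid
I: has rye, so not kosher-for-Passover; has cod, so not fish-free (and 1 more) — out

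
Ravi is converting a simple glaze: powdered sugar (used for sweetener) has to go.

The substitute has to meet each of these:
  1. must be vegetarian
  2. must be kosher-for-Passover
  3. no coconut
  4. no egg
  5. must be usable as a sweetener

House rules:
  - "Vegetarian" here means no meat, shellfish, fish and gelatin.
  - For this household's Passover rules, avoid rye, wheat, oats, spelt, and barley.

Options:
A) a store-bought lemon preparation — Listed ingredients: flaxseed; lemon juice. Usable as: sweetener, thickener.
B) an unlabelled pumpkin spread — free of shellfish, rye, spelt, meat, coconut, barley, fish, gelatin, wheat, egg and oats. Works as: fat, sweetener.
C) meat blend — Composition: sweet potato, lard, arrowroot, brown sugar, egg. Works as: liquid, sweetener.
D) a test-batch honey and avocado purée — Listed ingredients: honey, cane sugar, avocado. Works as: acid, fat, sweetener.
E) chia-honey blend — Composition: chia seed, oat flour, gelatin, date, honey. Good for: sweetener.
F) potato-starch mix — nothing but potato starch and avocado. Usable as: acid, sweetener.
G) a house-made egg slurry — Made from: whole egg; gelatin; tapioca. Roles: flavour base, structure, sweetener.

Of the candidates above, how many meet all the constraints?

4

A: works as a sweetener, no egg, kosher-for-Passover — OK
B: vegetarian, kosher-for-Passover — keep
C: has lard, so not vegetarian; has egg, so not egg-free — out
D: only honey, cane sugar, and avocado; none excluded — valid
E: has gelatin, so not vegetarian; has oat flour, so not kosher-for-Passover — out
F: only potato starch and avocado; none excluded — OK
G: has gelatin, so not vegetarian; has whole egg, so not egg-free — out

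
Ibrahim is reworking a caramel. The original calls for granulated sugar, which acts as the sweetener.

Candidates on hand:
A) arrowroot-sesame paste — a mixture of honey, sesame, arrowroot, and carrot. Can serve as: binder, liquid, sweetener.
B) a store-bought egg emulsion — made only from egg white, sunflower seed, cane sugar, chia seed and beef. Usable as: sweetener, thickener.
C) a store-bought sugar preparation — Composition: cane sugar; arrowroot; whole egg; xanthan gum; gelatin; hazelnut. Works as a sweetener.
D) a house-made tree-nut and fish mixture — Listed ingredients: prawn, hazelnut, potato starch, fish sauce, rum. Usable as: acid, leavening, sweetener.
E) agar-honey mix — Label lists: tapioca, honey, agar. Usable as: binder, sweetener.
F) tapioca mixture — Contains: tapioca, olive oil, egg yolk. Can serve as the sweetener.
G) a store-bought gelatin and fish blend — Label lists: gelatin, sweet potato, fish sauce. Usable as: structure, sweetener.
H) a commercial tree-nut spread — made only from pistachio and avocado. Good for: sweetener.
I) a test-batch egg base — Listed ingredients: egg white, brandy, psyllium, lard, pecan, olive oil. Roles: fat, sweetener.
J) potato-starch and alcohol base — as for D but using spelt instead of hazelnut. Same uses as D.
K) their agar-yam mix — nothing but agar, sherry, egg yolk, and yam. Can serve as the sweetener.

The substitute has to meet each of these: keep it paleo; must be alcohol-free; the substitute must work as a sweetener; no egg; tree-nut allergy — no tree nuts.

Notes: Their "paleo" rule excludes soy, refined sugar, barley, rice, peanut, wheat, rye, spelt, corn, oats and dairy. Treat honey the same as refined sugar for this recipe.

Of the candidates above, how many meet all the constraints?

A: has honey, so not paleo — reject
B: has cane sugar, so not paleo; has egg white, so not egg-free — reject
C: has cane sugar, so not paleo; has whole egg, so not egg-free (and 1 more) — reject
D: has hazelnut, so not tree-nut-free; has rum, so not alcohol-free — reject
E: has honey, so not paleo — reject
F: has egg yolk, so not egg-free — reject
G: nothing on the exclusion list — valid
H: has pistachio, so not tree-nut-free — reject
I: has egg white, so not egg-free; has pecan, so not tree-nut-free (and 1 more) — no
J: has spelt, so not paleo; has rum, so not alcohol-free — no
K: has egg yolk, so not egg-free; has sherry, so not alcohol-free — out

1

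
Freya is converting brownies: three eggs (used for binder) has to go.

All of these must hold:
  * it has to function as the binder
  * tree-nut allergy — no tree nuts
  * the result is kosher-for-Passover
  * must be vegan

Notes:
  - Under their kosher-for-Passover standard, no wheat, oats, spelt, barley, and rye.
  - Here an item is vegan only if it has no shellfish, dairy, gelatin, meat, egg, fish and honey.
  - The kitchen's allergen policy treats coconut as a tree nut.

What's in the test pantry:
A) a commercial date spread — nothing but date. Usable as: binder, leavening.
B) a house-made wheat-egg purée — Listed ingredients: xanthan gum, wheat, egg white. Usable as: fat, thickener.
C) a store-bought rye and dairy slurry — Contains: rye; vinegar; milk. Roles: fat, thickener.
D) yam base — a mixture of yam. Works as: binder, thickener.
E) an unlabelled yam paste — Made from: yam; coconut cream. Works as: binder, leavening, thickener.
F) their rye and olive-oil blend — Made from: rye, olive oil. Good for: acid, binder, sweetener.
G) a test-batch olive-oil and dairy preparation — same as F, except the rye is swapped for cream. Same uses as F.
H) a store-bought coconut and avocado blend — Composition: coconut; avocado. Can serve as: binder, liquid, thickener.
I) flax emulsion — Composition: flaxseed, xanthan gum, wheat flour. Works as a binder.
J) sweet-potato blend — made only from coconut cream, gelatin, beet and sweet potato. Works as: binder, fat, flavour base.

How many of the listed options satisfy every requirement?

A: all constraints satisfied — OK
B: not usable as a binder; has wheat, so not kosher-for-Passover (and 1 more) — reject
C: not usable as a binder; has rye, so not kosher-for-Passover (and 1 more) — reject
D: all constraints satisfied — keep
E: has coconut cream, so not tree-nut-free — out
F: has rye, so not kosher-for-Passover — out
G: has cream, so not vegan — reject
H: has coconut, so not tree-nut-free — out
I: has wheat flour, so not kosher-for-Passover — out
J: has gelatin, so not vegan; has coconut cream, so not tree-nut-free — reject

2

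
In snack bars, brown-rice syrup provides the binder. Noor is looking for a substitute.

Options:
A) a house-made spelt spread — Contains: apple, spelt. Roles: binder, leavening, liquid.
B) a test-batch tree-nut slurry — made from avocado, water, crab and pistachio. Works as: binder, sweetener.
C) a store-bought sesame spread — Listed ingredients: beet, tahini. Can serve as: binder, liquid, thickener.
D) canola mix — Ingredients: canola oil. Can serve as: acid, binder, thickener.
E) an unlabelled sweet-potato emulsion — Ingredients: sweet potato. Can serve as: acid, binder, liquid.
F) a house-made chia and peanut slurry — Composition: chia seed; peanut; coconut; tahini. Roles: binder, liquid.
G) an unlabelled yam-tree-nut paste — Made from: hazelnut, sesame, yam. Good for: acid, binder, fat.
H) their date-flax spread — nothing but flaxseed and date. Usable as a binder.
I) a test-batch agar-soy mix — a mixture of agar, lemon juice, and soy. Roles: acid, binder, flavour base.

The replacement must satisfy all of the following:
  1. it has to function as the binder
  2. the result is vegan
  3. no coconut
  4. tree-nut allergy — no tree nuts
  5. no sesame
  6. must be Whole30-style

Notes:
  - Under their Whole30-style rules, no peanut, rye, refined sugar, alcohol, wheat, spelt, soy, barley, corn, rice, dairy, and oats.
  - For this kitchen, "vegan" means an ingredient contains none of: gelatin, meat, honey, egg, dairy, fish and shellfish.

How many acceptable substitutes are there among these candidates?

A: has spelt, so not Whole30-style — out
B: has crab, so not vegan; has pistachio, so not tree-nut-free — no
C: has tahini, so not sesame-free — out
D: nothing on the exclusion list — OK
E: works as a binder, Whole30-style, no tree nuts — keep
F: has peanut, so not Whole30-style; has tahini, so not sesame-free (and 1 more) — no
G: has sesame, so not sesame-free; has hazelnut, so not tree-nut-free — reject
H: only flaxseed and date; none excluded — OK
I: has soy, so not Whole30-style — reject

3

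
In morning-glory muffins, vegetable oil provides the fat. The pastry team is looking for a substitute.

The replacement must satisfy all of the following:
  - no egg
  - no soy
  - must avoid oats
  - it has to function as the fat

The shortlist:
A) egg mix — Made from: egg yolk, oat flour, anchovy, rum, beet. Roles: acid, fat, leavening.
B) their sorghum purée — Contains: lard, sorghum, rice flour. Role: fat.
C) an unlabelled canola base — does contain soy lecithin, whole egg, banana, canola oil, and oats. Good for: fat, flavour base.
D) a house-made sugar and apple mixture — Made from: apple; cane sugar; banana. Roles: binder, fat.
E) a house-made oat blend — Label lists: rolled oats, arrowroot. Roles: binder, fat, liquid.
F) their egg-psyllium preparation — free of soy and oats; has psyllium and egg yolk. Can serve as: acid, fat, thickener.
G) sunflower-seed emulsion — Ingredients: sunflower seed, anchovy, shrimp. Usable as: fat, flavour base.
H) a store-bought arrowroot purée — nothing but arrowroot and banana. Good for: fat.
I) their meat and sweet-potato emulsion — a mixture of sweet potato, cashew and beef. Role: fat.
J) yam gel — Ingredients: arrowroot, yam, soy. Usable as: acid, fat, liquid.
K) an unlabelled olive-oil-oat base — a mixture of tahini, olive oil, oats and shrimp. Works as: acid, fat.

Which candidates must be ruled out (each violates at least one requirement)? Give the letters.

A: has egg yolk, so not egg-free; has oat flour, so not oat-free — out
B: all constraints satisfied — OK
C: has whole egg, so not egg-free; has soy lecithin, so not soy-free (and 1 more) — no
D: all constraints satisfied — OK
E: has rolled oats, so not oat-free — out
F: has egg yolk, so not egg-free — out
G: only anchovy, shrimp and sunflower seed; none excluded — valid
H: only arrowroot and banana; none excluded — keep
I: only beef, cashew, and sweet potato; none excluded — valid
J: has soy, so not soy-free — reject
K: has oats, so not oat-free — reject

A, C, E, F, J, K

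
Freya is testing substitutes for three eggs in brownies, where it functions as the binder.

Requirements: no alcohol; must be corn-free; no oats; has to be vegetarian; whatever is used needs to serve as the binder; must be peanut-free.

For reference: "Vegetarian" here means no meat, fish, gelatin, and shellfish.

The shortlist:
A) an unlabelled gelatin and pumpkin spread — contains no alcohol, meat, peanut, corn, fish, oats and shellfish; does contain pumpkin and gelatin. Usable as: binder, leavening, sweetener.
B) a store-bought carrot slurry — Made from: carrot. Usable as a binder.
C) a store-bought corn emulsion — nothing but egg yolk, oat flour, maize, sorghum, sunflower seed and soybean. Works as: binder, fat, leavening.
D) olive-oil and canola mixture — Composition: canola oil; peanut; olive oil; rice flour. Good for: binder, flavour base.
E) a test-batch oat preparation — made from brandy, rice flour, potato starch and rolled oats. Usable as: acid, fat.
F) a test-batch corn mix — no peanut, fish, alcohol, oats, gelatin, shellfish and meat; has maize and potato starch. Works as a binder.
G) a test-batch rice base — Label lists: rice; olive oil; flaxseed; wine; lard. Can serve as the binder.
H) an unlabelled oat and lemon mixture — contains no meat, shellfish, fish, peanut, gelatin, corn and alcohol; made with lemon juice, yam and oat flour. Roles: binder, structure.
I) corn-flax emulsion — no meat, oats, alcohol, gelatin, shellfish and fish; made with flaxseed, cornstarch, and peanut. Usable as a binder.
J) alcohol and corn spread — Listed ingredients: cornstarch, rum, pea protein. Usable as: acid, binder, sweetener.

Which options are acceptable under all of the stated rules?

B

A: has gelatin, so not vegetarian — no
B: no peanut, no corn — keep
C: has oat flour, so not oat-free; has maize, so not corn-free — reject
D: has peanut, so not peanut-free — reject
E: not usable as a binder; has rolled oats, so not oat-free (and 1 more) — reject
F: has maize, so not corn-free — no
G: has lard, so not vegetarian; has wine, so not alcohol-free — out
H: has oat flour, so not oat-free — reject
I: has peanut, so not peanut-free; has cornstarch, so not corn-free — reject
J: has rum, so not alcohol-free; has cornstarch, so not corn-free — reject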